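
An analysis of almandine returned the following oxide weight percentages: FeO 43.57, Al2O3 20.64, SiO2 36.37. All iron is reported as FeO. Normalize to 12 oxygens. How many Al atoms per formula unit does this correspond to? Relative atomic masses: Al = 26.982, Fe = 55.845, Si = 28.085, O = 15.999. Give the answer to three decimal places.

FeO (M=71.844): mol = 0.60645; Fe = 0.60645, O = 0.60645.
Al2O3 (M=101.961): mol = 0.20243; Al = 0.40486, O = 0.60729.
SiO2 (M=60.083): mol = 0.60533; Si = 0.60533, O = 1.21066.
ΣO = 2.42440; factor = 12/ΣO = 4.94968.
Al apfu = 0.40486 × 4.94968 = 2.004.

2.004 Al apfu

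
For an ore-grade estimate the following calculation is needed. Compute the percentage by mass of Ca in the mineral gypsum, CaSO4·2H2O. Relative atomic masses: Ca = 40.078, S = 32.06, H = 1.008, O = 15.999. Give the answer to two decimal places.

M(CaSO4·2H2O) = 172.164 g/mol.
Ca contributes 1 × 40.078 = 40.078 g per mole.
40.078/172.164 = 0.2328 → 23.28%.

23.28 weight percent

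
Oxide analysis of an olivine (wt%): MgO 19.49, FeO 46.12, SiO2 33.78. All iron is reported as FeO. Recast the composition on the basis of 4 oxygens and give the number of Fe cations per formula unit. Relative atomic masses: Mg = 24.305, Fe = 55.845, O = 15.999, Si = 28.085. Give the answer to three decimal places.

MgO (M=40.304): mol = 0.48357; Mg = 0.48357, O = 0.48357.
FeO (M=71.844): mol = 0.64195; Fe = 0.64195, O = 0.64195.
SiO2 (M=60.083): mol = 0.56222; Si = 0.56222, O = 1.12444.
ΣO = 2.24996; factor = 4/ΣO = 1.77781.
Fe apfu = 0.64195 × 1.77781 = 1.141.

1.141 Fe apfu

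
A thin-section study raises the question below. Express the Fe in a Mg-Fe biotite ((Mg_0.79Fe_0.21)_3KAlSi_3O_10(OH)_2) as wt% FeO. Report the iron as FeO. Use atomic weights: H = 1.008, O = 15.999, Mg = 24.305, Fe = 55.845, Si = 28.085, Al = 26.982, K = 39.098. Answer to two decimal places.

10.35 wt%

Formula mass = 437.124 g/mol.
0.63 Fe → 0.6300 mol FeO per formula unit; M(FeO) = 71.844, so FeO mass = 45.262 g.
45.262/437.124 × 100 = 10.35 wt%.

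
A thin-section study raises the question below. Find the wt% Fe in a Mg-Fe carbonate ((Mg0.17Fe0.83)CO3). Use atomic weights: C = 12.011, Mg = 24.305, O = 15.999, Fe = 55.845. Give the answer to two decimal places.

41.95 mass %

Molar mass of (Mg0.17Fe0.83)CO3: 0.17·24.305 + 0.83·55.845 + 1·12.011 + 3·15.999 = 110.491 g/mol.
Mass of Fe per formula unit: 0.83 × 55.845 = 46.351 g.
Weight fraction Fe = 46.351 / 110.491 = 0.4195.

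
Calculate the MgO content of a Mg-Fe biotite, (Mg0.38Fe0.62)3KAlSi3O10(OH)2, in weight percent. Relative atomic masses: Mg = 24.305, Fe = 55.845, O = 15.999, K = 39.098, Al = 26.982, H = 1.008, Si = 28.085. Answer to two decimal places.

Formula mass = 475.918 g/mol.
1.14 Mg → 1.1400 mol MgO per formula unit; M(MgO) = 40.304, so MgO mass = 45.947 g.
45.947/475.918 × 100 = 9.65 wt%.

9.65 wt%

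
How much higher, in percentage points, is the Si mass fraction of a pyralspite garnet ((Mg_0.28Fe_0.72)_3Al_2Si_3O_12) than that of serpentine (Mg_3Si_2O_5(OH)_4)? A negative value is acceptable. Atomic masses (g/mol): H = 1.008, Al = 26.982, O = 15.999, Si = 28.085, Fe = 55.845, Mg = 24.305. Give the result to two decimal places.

-2.39 percentage points

M((Mg_0.28Fe_0.72)_3Al_2Si_3O_12) = 471.248 g/mol, so wt% Si = 84.255/471.248 × 100 = 17.88%.
M(Mg_3Si_2O_5(OH)_4) = 277.108 g/mol, so wt% Si = 56.170/277.108 × 100 = 20.27%.
17.88 − 20.27 = -2.39 pp.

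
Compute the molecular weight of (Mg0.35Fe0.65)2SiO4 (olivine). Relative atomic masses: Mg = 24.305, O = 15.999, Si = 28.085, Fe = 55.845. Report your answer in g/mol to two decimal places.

Mg: 0.70 × 24.305 = 17.0135
Fe: 1.30 × 55.845 = 72.5985
Si: 1 × 28.085 = 28.0850
O: 4 × 15.999 = 63.9960
Summing the contributions gives the formula mass.

181.69 g/mol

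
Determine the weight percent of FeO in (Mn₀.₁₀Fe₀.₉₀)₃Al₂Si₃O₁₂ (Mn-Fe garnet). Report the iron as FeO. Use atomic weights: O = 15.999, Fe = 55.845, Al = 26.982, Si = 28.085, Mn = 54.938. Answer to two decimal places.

Molar mass of (Mn₀.₁₀Fe₀.₉₀)₃Al₂Si₃O₁₂ = 0.30·54.938 + 2.70·55.845 + 2·26.982 + 3·28.085 + 12·15.999 = 497.470 g/mol.
Each formula unit contains 2.70 Fe, equivalent to 2.70/1 = 2.7000 mol FeO.
M(FeO) = 1×55.845 + 1×15.999 = 71.844 g/mol.
Mass of FeO per formula unit = 2.7000 × 71.844 = 193.979 g.
FeO wt% = 193.979 / 497.470 × 100 = 38.99%.

38.99 wt%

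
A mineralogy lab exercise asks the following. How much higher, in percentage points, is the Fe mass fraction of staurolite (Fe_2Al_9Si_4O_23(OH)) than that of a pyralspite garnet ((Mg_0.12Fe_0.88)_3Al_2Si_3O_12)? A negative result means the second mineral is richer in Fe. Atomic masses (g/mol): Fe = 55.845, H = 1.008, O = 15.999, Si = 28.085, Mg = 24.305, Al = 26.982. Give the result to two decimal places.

M(Fe_2Al_9Si_4O_23(OH)) = 851.852 g/mol, so wt% Fe = 111.690/851.852 × 100 = 13.11%.
M((Mg_0.12Fe_0.88)_3Al_2Si_3O_12) = 486.388 g/mol, so wt% Fe = 147.431/486.388 × 100 = 30.31%.
13.11 − 30.31 = -17.20 pp.

-17.20 percentage points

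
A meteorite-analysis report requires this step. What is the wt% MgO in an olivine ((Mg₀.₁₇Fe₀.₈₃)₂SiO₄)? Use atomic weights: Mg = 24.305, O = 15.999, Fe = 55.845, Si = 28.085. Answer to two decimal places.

Molar mass of (Mg₀.₁₇Fe₀.₈₃)₂SiO₄ = 0.34*24.305 + 1.66*55.845 + 1*28.085 + 4*15.999 = 193.047 g/mol.
Each formula unit contains 0.34 Mg, equivalent to 0.34/1 = 0.3400 mol MgO.
M(MgO) = 1×24.305 + 1×15.999 = 40.304 g/mol.
Mass of MgO per formula unit = 0.3400 × 40.304 = 13.703 g.
MgO wt% = 13.703 / 193.047 × 100 = 7.10%.

7.10 wt%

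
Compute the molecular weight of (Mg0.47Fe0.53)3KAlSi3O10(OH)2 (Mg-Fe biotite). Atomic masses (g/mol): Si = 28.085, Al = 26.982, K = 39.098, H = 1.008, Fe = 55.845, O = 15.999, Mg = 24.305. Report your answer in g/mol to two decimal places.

M = 1.41(24.305) + 1.59(55.845) + 1(39.098) + 1(26.982) + 3(28.085) + 12(15.999) + 2(1.008)

467.40 g/mol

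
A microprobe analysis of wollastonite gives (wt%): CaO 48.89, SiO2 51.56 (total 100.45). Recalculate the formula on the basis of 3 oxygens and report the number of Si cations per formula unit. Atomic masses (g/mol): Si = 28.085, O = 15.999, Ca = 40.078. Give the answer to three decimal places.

0.995 Si apfu

CaO (M=56.077): mol = 0.87184; Ca = 0.87184, O = 0.87184.
SiO2 (M=60.083): mol = 0.85815; Si = 0.85815, O = 1.71630.
ΣO = 2.58814; factor = 3/ΣO = 1.15913.
Si apfu = 0.85815 × 1.15913 = 0.995.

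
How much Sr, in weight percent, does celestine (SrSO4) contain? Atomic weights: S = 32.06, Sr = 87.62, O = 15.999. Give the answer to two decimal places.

Molar mass of SrSO4: 1·87.62 + 1·32.06 + 4·15.999 = 183.676 g/mol.
Mass of Sr per formula unit: 1 × 87.62 = 87.620 g.
Weight fraction Sr = 87.620 / 183.676 = 0.4770.

47.70 weight percent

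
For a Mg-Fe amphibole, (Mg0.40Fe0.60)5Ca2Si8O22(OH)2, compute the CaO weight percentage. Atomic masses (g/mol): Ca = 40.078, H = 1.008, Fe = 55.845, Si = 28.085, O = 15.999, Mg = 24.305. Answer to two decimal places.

12.37 wt%

Molar mass of (Mg0.40Fe0.60)5Ca2Si8O22(OH)2 = 2*24.305 + 3*55.845 + 2*40.078 + 8*28.085 + 24*15.999 + 2*1.008 = 906.973 g/mol.
Each formula unit contains 2 Ca, equivalent to 2/1 = 2.0000 mol CaO.
M(CaO) = 1×40.078 + 1×15.999 = 56.077 g/mol.
Mass of CaO per formula unit = 2.0000 × 56.077 = 112.154 g.
CaO wt% = 112.154 / 906.973 × 100 = 12.37%.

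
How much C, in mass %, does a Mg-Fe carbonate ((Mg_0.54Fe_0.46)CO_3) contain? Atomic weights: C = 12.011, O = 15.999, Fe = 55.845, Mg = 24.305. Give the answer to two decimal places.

M((Mg_0.54Fe_0.46)CO_3) = 98.821 g/mol.
C contributes 1 × 12.011 = 12.011 g per mole.
12.011/98.821 = 0.1215 → 12.15%.

12.15 mass %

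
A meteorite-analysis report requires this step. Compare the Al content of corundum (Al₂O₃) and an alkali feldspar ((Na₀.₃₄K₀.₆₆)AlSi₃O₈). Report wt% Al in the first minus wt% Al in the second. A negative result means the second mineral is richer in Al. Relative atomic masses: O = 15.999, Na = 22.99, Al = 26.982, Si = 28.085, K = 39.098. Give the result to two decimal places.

First mineral: 53.964 g Al in 101.961 g formula = 52.93 wt% Al.
Second mineral: 26.982 g Al in 272.850 g formula = 9.89 wt% Al.
52.93% − 9.89% gives a difference of 43.04 percentage points.

43.04 percentage points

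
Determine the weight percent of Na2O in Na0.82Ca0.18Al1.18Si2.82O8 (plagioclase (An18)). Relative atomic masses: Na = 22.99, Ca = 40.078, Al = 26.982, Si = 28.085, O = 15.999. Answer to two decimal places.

Formula mass = 265.096 g/mol.
0.82 Na → 0.4100 mol Na2O per formula unit; M(Na2O) = 61.979, so Na2O mass = 25.411 g.
25.411/265.096 × 100 = 9.59 wt%.

9.59 wt%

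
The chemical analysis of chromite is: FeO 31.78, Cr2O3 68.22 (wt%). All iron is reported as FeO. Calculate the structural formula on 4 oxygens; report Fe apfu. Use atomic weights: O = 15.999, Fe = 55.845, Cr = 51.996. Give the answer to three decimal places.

FeO (M=71.844): mol = 0.44235; Fe = 0.44235, O = 0.44235.
Cr2O3 (M=151.989): mol = 0.44885; Cr = 0.89770, O = 1.34655.
ΣO = 1.78890; factor = 4/ΣO = 2.23601.
Fe apfu = 0.44235 × 2.23601 = 0.989.

0.989 Fe apfu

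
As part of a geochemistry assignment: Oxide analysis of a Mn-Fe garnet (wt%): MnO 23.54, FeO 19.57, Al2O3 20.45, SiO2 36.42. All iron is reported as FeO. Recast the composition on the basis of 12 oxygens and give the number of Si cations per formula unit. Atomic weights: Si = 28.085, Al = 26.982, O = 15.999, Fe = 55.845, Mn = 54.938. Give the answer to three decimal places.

MnO (M=70.937): mol = 0.33184; Mn = 0.33184, O = 0.33184.
FeO (M=71.844): mol = 0.27240; Fe = 0.27240, O = 0.27240.
Al2O3 (M=101.961): mol = 0.20057; Al = 0.40114, O = 0.60171.
SiO2 (M=60.083): mol = 0.60616; Si = 0.60616, O = 1.21232.
ΣO = 2.41827; factor = 12/ΣO = 4.96223.
Si apfu = 0.60616 × 4.96223 = 3.008.

3.008 Si apfu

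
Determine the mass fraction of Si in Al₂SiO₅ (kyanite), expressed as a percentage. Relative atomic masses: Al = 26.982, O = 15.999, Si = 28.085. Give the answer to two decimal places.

M(Al₂SiO₅) = 162.044 g/mol.
Si contributes 1 × 28.085 = 28.085 g per mole.
28.085/162.044 = 0.1733 → 17.33%.

17.33 wt%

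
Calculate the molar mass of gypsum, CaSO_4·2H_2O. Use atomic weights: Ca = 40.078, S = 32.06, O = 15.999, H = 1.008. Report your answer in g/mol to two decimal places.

172.16 g/mol

M = 1×40.078 + 1×32.06 + 6×15.999 + 4×1.008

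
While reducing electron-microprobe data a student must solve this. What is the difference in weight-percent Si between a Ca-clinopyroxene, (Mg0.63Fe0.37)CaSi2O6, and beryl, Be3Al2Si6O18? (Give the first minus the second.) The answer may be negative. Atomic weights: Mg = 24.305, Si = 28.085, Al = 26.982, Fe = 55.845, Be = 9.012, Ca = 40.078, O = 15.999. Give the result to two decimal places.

First mineral: 56.170 g Si in 228.217 g formula = 24.61 wt% Si.
Second mineral: 168.510 g Si in 537.492 g formula = 31.35 wt% Si.
24.61% − 31.35% gives a difference of -6.74 percentage points.

-6.74 percentage points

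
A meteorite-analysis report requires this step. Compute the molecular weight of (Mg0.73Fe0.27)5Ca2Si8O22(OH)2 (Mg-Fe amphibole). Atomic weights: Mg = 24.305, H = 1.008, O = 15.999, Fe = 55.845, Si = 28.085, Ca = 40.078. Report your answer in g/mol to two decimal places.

M = 3.65*24.305 + 1.35*55.845 + 2*40.078 + 8*28.085 + 24*15.999 + 2*1.008

854.93 g/mol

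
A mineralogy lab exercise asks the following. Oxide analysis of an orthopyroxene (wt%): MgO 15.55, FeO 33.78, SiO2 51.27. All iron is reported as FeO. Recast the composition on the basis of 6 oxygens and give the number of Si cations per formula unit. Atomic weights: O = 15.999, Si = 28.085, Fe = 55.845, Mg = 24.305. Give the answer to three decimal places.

MgO (M=40.304): mol = 0.38582; Mg = 0.38582, O = 0.38582.
FeO (M=71.844): mol = 0.47019; Fe = 0.47019, O = 0.47019.
SiO2 (M=60.083): mol = 0.85332; Si = 0.85332, O = 1.70664.
ΣO = 2.56265; factor = 6/ΣO = 2.34133.
Si apfu = 0.85332 × 2.34133 = 1.998.

1.998 Si apfu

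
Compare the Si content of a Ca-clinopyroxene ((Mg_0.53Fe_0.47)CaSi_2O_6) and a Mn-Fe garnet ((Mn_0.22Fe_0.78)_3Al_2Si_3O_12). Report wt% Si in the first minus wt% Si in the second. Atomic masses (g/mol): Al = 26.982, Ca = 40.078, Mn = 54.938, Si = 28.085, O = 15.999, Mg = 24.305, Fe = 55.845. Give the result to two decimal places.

7.33 percentage points

First mineral: 56.170 g Si in 231.371 g formula = 24.28 wt% Si.
Second mineral: 84.255 g Si in 497.143 g formula = 16.95 wt% Si.
24.28% − 16.95% gives a difference of 7.33 percentage points.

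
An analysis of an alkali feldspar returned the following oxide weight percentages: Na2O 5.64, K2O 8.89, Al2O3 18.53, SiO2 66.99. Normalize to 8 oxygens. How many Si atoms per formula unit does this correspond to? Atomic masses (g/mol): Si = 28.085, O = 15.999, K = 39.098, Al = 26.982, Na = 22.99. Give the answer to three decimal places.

3.013 Si apfu

5.64 wt% Na2O ÷ 61.979 g/mol = 0.09100 mol, giving 0.18200 Na and 0.09100 O.
8.89 wt% K2O ÷ 94.195 g/mol = 0.09438 mol, giving 0.18876 K and 0.09438 O.
18.53 wt% Al2O3 ÷ 101.961 g/mol = 0.18174 mol, giving 0.36348 Al and 0.54522 O.
66.99 wt% SiO2 ÷ 60.083 g/mol = 1.11496 mol, giving 1.11496 Si and 2.22992 O.
Oxygen sums to 2.96052; scaling by 8/2.96052 = 2.70223 puts the formula on 8 O.
Si: 1.11496 × 2.70223 = 3.013 atoms per formula unit.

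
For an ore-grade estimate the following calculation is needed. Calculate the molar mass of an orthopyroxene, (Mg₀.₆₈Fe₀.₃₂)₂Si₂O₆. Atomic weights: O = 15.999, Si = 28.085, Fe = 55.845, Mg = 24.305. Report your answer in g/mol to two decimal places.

The formula mass is the sum 1.36(24.305) + 0.64(55.845) + 2(28.085) + 6(15.999).

220.96 g/mol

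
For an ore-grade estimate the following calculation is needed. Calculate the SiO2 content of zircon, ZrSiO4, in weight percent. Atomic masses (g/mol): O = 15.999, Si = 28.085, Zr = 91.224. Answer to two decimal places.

Formula mass = 183.305 g/mol.
1 Si → 1.0000 mol SiO2 per formula unit; M(SiO2) = 60.083, so SiO2 mass = 60.083 g.
60.083/183.305 × 100 = 32.78 wt%.

32.78 wt%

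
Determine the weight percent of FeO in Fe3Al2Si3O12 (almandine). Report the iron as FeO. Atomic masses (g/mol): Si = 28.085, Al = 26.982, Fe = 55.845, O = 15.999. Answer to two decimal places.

Molar mass of Fe3Al2Si3O12 = 3*55.845 + 2*26.982 + 3*28.085 + 12*15.999 = 497.742 g/mol.
Each formula unit contains 3 Fe, equivalent to 3/1 = 3.0000 mol FeO.
M(FeO) = 1×55.845 + 1×15.999 = 71.844 g/mol.
Mass of FeO per formula unit = 3.0000 × 71.844 = 215.532 g.
FeO wt% = 215.532 / 497.742 × 100 = 43.30%.

43.30 wt%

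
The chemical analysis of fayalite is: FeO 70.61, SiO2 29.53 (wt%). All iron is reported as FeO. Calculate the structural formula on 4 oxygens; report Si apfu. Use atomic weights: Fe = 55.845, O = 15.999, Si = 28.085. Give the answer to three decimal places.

1.000 Si apfu

FeO: 70.61/71.844 = 0.98282 mol → 0.98282 mol Fe, 0.98282 mol O.
SiO2: 29.53/60.083 = 0.49149 mol → 0.49149 mol Si, 0.98298 mol O.
Total oxygen = 1.96580 mol. Normalization factor = 4/1.96580 = 2.03479.
Si per 4 O = 0.49149 × 2.03479 = 1.000.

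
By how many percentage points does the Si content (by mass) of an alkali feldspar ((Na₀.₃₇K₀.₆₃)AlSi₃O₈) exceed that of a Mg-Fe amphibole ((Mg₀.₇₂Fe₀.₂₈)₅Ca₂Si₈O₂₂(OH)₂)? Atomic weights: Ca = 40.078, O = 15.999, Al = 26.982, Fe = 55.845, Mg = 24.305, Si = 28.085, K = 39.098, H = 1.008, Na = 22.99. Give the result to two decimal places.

4.70 percentage points

Si in (Na₀.₃₇K₀.₆₃)AlSi₃O₈: molar mass 272.367 g/mol; 3×28.085 = 84.255 g → 30.93 wt%.
Si in (Mg₀.₇₂Fe₀.₂₈)₅Ca₂Si₈O₂₂(OH)₂: molar mass 856.509 g/mol; 8×28.085 = 224.680 g → 26.23 wt%.
Difference = 30.93 − 26.23 = 4.70 percentage points.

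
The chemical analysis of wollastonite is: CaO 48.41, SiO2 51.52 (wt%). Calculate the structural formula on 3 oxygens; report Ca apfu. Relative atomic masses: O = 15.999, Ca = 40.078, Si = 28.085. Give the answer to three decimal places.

1.004 Ca apfu

CaO: 48.41/56.077 = 0.86328 mol → 0.86328 mol Ca, 0.86328 mol O.
SiO2: 51.52/60.083 = 0.85748 mol → 0.85748 mol Si, 1.71496 mol O.
Total oxygen = 2.57824 mol. Normalization factor = 3/2.57824 = 1.16358.
Ca per 3 O = 0.86328 × 1.16358 = 1.004.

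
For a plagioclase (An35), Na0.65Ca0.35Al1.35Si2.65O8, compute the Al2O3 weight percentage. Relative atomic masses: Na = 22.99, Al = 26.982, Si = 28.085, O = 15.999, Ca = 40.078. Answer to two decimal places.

Molar mass of Na0.65Ca0.35Al1.35Si2.65O8 = 0.65·22.99 + 0.35·40.078 + 1.35·26.982 + 2.65·28.085 + 8·15.999 = 267.814 g/mol.
Each formula unit contains 1.35 Al, equivalent to 1.35/2 = 0.6750 mol Al2O3.
M(Al2O3) = 2×26.982 + 3×15.999 = 101.961 g/mol.
Mass of Al2O3 per formula unit = 0.6750 × 101.961 = 68.824 g.
Al2O3 wt% = 68.824 / 267.814 × 100 = 25.70%.

25.70 wt%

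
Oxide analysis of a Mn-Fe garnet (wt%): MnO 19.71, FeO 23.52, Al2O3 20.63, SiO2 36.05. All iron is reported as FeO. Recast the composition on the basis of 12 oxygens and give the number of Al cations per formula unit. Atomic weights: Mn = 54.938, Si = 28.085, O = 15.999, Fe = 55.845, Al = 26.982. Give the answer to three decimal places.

2.013 Al apfu

MnO: 19.71/70.937 = 0.27785 mol → 0.27785 mol Mn, 0.27785 mol O.
FeO: 23.52/71.844 = 0.32738 mol → 0.32738 mol Fe, 0.32738 mol O.
Al2O3: 20.63/101.961 = 0.20233 mol → 0.40466 mol Al, 0.60699 mol O.
SiO2: 36.05/60.083 = 0.60000 mol → 0.60000 mol Si, 1.20000 mol O.
Total oxygen = 2.41222 mol. Normalization factor = 12/2.41222 = 4.97467.
Al per 12 O = 0.40466 × 4.97467 = 2.013.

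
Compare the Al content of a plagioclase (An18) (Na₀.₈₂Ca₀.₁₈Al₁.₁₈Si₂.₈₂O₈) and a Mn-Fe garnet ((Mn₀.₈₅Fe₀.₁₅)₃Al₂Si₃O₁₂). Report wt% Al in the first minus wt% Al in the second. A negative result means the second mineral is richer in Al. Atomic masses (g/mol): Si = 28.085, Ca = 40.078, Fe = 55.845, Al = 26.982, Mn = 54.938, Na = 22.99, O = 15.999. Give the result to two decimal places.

1.12 percentage points

First mineral: 31.839 g Al in 265.096 g formula = 12.01 wt% Al.
Second mineral: 53.964 g Al in 495.429 g formula = 10.89 wt% Al.
12.01% − 10.89% gives a difference of 1.12 percentage points.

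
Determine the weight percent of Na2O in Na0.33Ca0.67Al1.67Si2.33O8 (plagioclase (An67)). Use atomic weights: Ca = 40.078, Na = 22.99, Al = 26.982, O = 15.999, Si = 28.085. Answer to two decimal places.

Molar mass of Na0.33Ca0.67Al1.67Si2.33O8 = 0.33×22.99 + 0.67×40.078 + 1.67×26.982 + 2.33×28.085 + 8×15.999 = 272.929 g/mol.
Each formula unit contains 0.33 Na, equivalent to 0.33/2 = 0.1650 mol Na2O.
M(Na2O) = 2×22.99 + 1×15.999 = 61.979 g/mol.
Mass of Na2O per formula unit = 0.1650 × 61.979 = 10.227 g.
Na2O wt% = 10.227 / 272.929 × 100 = 3.75%.

3.75 wt%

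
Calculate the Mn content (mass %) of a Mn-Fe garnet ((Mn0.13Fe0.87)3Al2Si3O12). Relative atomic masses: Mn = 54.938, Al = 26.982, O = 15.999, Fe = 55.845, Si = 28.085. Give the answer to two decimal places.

4.31 mass %

Formula mass = 0.39*54.938 + 2.61*55.845 + 2*26.982 + 3*28.085 + 12*15.999 = 497.388 g/mol, of which 21.426 g is Mn.
So Mn makes up 21.426/497.388 = 0.0431 of the mass, i.e. 4.31%.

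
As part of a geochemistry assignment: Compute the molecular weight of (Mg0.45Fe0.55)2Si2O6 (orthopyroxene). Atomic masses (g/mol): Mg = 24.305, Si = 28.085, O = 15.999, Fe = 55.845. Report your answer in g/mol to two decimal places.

235.47 g/mol

M = 0.90*24.305 + 1.10*55.845 + 2*28.085 + 6*15.999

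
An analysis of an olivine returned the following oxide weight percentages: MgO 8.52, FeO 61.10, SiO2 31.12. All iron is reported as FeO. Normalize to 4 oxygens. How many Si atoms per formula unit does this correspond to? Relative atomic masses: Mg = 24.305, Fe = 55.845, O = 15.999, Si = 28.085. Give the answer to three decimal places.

8.52 wt% MgO ÷ 40.304 g/mol = 0.21139 mol, giving 0.21139 Mg and 0.21139 O.
61.10 wt% FeO ÷ 71.844 g/mol = 0.85045 mol, giving 0.85045 Fe and 0.85045 O.
31.12 wt% SiO2 ÷ 60.083 g/mol = 0.51795 mol, giving 0.51795 Si and 1.03590 O.
Oxygen sums to 2.09774; scaling by 4/2.09774 = 1.90681 puts the formula on 4 O.
Si: 0.51795 × 1.90681 = 0.988 atoms per formula unit.

0.988 Si apfu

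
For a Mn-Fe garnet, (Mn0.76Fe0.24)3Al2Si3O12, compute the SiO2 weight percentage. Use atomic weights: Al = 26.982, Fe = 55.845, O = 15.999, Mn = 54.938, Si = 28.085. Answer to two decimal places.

Formula mass = 495.674 g/mol.
3 Si → 3.0000 mol SiO2 per formula unit; M(SiO2) = 60.083, so SiO2 mass = 180.249 g.
180.249/495.674 × 100 = 36.36 wt%.

36.36 wt%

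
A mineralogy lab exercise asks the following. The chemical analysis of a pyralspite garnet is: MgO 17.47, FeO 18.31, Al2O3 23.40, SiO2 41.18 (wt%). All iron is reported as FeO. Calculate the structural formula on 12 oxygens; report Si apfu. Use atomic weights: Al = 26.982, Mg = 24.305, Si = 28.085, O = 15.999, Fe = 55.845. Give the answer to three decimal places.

2.993 Si apfu

MgO: 17.47/40.304 = 0.43346 mol → 0.43346 mol Mg, 0.43346 mol O.
FeO: 18.31/71.844 = 0.25486 mol → 0.25486 mol Fe, 0.25486 mol O.
Al2O3: 23.40/101.961 = 0.22950 mol → 0.45900 mol Al, 0.68850 mol O.
SiO2: 41.18/60.083 = 0.68539 mol → 0.68539 mol Si, 1.37078 mol O.
Total oxygen = 2.74760 mol. Normalization factor = 12/2.74760 = 4.36745.
Si per 12 O = 0.68539 × 4.36745 = 2.993.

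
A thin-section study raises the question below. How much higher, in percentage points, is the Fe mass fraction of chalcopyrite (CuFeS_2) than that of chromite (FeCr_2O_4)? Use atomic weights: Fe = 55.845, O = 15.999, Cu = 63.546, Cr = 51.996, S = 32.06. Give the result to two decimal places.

5.48 percentage points

M(CuFeS_2) = 183.511 g/mol, so wt% Fe = 55.845/183.511 × 100 = 30.43%.
M(FeCr_2O_4) = 223.833 g/mol, so wt% Fe = 55.845/223.833 × 100 = 24.95%.
30.43 − 24.95 = 5.48 pp.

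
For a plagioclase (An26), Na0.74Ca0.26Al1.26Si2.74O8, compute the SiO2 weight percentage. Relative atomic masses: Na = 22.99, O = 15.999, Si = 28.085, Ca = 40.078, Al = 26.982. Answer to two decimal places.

Formula mass = 266.375 g/mol.
2.74 Si → 2.7400 mol SiO2 per formula unit; M(SiO2) = 60.083, so SiO2 mass = 164.627 g.
164.627/266.375 × 100 = 61.80 wt%.

61.80 wt%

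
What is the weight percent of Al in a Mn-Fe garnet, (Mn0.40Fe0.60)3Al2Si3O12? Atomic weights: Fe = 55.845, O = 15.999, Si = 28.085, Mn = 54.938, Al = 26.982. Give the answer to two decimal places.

Molar mass of (Mn0.40Fe0.60)3Al2Si3O12: 1.20·54.938 + 1.80·55.845 + 2·26.982 + 3·28.085 + 12·15.999 = 496.654 g/mol.
Mass of Al per formula unit: 2 × 26.982 = 53.964 g.
Weight fraction Al = 53.964 / 496.654 = 0.1087.

10.87 mass %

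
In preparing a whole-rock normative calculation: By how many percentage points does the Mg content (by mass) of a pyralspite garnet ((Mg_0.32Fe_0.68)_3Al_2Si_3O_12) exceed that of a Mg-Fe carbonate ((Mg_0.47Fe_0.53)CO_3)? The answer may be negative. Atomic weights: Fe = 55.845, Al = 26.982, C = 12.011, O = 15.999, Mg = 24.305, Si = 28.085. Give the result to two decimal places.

First mineral: 23.333 g Mg in 467.464 g formula = 4.99 wt% Mg.
Second mineral: 11.423 g Mg in 101.029 g formula = 11.31 wt% Mg.
4.99% − 11.31% gives a difference of -6.32 percentage points.

-6.32 percentage points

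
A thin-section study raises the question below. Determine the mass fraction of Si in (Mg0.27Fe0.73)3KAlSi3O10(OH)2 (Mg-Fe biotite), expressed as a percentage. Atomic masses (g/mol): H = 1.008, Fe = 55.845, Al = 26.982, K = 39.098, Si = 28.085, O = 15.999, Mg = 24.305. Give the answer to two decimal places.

17.32 weight percent

Molar mass of (Mg0.27Fe0.73)3KAlSi3O10(OH)2: 0.81·24.305 + 2.19·55.845 + 1·39.098 + 1·26.982 + 3·28.085 + 12·15.999 + 2·1.008 = 486.327 g/mol.
Mass of Si per formula unit: 3 × 28.085 = 84.255 g.
Weight fraction Si = 84.255 / 486.327 = 0.1732.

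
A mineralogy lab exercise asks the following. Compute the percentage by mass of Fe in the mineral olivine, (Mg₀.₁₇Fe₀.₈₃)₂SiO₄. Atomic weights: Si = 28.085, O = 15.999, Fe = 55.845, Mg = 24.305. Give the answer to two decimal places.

Molar mass of (Mg₀.₁₇Fe₀.₈₃)₂SiO₄: 0.34*24.305 + 1.66*55.845 + 1*28.085 + 4*15.999 = 193.047 g/mol.
Mass of Fe per formula unit: 1.66 × 55.845 = 92.703 g.
Weight fraction Fe = 92.703 / 193.047 = 0.4802.

48.02 mass %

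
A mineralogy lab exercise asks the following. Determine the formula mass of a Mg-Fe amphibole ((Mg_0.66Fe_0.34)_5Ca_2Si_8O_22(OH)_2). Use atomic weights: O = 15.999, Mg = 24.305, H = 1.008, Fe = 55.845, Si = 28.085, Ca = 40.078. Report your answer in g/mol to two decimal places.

M = 3.30×24.305 + 1.70×55.845 + 2×40.078 + 8×28.085 + 24×15.999 + 2×1.008

865.97 g/mol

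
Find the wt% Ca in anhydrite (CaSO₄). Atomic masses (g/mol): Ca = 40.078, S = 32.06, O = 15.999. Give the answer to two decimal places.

Molar mass of CaSO₄: 1×40.078 + 1×32.06 + 4×15.999 = 136.134 g/mol.
Mass of Ca per formula unit: 1 × 40.078 = 40.078 g.
Weight fraction Ca = 40.078 / 136.134 = 0.2944.

29.44 mass %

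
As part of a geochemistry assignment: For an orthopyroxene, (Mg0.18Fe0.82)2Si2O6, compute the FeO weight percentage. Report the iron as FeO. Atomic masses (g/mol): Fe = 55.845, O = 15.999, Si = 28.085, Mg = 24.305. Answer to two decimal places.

46.66 wt%

M((Mg0.18Fe0.82)2Si2O6) = 252.500 g/mol; M(FeO) = 71.844 g/mol.
Moles FeO per formula unit = 1.64 Fe ÷ 1 = 1.6400.
FeO fraction = (1.6400 × 71.844) / 252.500 = 117.824/252.500 = 0.4666.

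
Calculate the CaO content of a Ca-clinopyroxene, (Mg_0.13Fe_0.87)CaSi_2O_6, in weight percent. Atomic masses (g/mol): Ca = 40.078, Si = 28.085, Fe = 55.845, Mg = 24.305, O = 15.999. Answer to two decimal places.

22.98 wt%

Formula mass = 243.987 g/mol.
1 Ca → 1.0000 mol CaO per formula unit; M(CaO) = 56.077, so CaO mass = 56.077 g.
56.077/243.987 × 100 = 22.98 wt%.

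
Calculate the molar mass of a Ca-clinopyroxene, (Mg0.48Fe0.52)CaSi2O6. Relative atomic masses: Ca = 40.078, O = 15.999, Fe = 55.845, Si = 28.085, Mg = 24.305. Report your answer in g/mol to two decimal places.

The formula mass is the sum 0.48*24.305 + 0.52*55.845 + 1*40.078 + 2*28.085 + 6*15.999.

232.95 g/mol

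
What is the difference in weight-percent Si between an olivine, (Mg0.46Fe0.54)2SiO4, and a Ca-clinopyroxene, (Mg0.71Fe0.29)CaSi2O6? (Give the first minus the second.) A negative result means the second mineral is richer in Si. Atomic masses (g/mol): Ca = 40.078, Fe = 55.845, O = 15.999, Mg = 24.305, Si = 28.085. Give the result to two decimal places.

-8.82 percentage points

M((Mg0.46Fe0.54)2SiO4) = 174.754 g/mol, so wt% Si = 28.085/174.754 × 100 = 16.07%.
M((Mg0.71Fe0.29)CaSi2O6) = 225.694 g/mol, so wt% Si = 56.170/225.694 × 100 = 24.89%.
16.07 − 24.89 = -8.82 pp.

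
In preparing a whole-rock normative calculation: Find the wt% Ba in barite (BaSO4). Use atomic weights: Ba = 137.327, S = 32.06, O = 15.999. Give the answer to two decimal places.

M(BaSO4) = 233.383 g/mol.
Ba contributes 1 × 137.327 = 137.327 g per mole.
137.327/233.383 = 0.5884 → 58.84%.

58.84 wt%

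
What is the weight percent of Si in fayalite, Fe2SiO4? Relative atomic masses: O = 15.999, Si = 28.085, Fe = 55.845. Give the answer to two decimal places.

Molar mass of Fe2SiO4: 2*55.845 + 1*28.085 + 4*15.999 = 203.771 g/mol.
Mass of Si per formula unit: 1 × 28.085 = 28.085 g.
Weight fraction Si = 28.085 / 203.771 = 0.1378.

13.78 wt%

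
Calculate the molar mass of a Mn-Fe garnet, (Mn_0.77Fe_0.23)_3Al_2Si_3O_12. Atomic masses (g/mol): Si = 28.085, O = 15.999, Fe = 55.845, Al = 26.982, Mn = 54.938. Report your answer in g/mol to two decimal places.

495.65 g/mol

M = 2.31*54.938 + 0.69*55.845 + 2*26.982 + 3*28.085 + 12*15.999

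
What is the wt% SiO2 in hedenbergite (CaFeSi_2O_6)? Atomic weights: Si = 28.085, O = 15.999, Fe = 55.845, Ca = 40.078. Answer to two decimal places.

48.44 wt%

Formula mass = 248.087 g/mol.
2 Si → 2.0000 mol SiO2 per formula unit; M(SiO2) = 60.083, so SiO2 mass = 120.166 g.
120.166/248.087 × 100 = 48.44 wt%.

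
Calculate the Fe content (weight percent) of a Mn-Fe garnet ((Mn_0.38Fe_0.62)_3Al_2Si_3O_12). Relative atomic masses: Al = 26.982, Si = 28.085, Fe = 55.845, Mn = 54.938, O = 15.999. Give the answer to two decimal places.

Molar mass of (Mn_0.38Fe_0.62)_3Al_2Si_3O_12: 1.14*54.938 + 1.86*55.845 + 2*26.982 + 3*28.085 + 12*15.999 = 496.708 g/mol.
Mass of Fe per formula unit: 1.86 × 55.845 = 103.872 g.
Weight fraction Fe = 103.872 / 496.708 = 0.2091.

20.91 weight percent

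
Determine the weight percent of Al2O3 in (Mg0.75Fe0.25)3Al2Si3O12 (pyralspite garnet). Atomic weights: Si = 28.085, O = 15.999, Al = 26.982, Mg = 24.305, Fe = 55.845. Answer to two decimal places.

23.89 wt%

Formula mass = 426.777 g/mol.
2 Al → 1.0000 mol Al2O3 per formula unit; M(Al2O3) = 101.961, so Al2O3 mass = 101.961 g.
101.961/426.777 × 100 = 23.89 wt%.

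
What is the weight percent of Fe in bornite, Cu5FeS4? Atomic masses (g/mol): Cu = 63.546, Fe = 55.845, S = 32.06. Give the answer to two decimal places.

M(Cu5FeS4) = 501.815 g/mol.
Fe contributes 1 × 55.845 = 55.845 g per mole.
55.845/501.815 = 0.1113 → 11.13%.

11.13 wt%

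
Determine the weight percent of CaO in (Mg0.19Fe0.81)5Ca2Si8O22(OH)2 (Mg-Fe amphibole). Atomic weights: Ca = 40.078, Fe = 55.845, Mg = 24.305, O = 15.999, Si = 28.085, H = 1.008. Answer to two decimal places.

11.93 wt%

Formula mass = 940.090 g/mol.
2 Ca → 2.0000 mol CaO per formula unit; M(CaO) = 56.077, so CaO mass = 112.154 g.
112.154/940.090 × 100 = 11.93 wt%.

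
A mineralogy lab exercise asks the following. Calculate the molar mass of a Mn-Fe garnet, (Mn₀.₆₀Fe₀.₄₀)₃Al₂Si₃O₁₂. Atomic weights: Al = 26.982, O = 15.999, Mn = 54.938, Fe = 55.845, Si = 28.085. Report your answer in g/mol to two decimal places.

496.11 g/mol

The formula mass is the sum 1.80(54.938) + 1.20(55.845) + 2(26.982) + 3(28.085) + 12(15.999).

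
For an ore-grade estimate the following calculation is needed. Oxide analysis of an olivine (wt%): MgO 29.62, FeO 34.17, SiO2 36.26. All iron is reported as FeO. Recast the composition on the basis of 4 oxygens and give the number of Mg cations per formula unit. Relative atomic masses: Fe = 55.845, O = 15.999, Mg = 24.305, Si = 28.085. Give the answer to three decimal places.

1.216 Mg apfu

MgO: 29.62/40.304 = 0.73491 mol → 0.73491 mol Mg, 0.73491 mol O.
FeO: 34.17/71.844 = 0.47561 mol → 0.47561 mol Fe, 0.47561 mol O.
SiO2: 36.26/60.083 = 0.60350 mol → 0.60350 mol Si, 1.20700 mol O.
Total oxygen = 2.41752 mol. Normalization factor = 4/2.41752 = 1.65459.
Mg per 4 O = 0.73491 × 1.65459 = 1.216.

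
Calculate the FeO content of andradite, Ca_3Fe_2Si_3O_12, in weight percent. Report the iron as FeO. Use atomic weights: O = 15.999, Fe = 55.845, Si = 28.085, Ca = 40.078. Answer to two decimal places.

28.28 wt%

Formula mass = 508.167 g/mol.
2 Fe → 2.0000 mol FeO per formula unit; M(FeO) = 71.844, so FeO mass = 143.688 g.
143.688/508.167 × 100 = 28.28 wt%.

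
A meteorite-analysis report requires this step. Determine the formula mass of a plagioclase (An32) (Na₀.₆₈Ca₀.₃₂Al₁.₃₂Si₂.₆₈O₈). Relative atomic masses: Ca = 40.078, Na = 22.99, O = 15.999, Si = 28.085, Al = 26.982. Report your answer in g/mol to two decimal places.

267.33 g/mol

The formula mass is the sum 0.68×22.99 + 0.32×40.078 + 1.32×26.982 + 2.68×28.085 + 8×15.999.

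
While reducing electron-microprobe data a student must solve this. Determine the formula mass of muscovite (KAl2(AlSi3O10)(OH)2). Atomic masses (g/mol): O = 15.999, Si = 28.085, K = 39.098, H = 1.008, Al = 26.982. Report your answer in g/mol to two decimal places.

398.30 g/mol

M = 1*39.098 + 3*26.982 + 3*28.085 + 12*15.999 + 2*1.008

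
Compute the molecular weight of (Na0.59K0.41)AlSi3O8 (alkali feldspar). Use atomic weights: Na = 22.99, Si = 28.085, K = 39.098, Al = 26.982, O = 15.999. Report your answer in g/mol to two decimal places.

Na: 0.59 × 22.99 = 13.5641
K: 0.41 × 39.098 = 16.0302
Al: 1 × 26.982 = 26.9820
Si: 3 × 28.085 = 84.2550
O: 8 × 15.999 = 127.9920
Summing the contributions gives the formula mass.

268.82 g/mol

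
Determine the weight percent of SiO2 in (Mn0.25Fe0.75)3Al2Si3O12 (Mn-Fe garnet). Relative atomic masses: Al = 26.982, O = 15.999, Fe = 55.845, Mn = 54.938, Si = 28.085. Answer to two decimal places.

M((Mn0.25Fe0.75)3Al2Si3O12) = 497.062 g/mol; M(SiO2) = 60.083 g/mol.
Moles SiO2 per formula unit = 3 Si ÷ 1 = 3.0000.
SiO2 fraction = (3.0000 × 60.083) / 497.062 = 180.249/497.062 = 0.3626.

36.26 wt%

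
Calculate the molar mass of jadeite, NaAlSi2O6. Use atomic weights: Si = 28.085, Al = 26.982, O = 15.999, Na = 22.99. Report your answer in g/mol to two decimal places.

202.14 g/mol

The formula mass is the sum 1·22.99 + 1·26.982 + 2·28.085 + 6·15.999.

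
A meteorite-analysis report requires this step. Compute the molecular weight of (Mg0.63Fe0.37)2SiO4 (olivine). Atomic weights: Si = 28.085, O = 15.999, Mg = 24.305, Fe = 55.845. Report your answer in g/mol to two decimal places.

164.03 g/mol

The formula mass is the sum 1.26×24.305 + 0.74×55.845 + 1×28.085 + 4×15.999.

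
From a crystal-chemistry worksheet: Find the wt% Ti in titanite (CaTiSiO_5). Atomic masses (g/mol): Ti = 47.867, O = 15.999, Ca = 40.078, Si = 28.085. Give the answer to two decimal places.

24.42 mass %

Formula mass = 1*40.078 + 1*47.867 + 1*28.085 + 5*15.999 = 196.025 g/mol, of which 47.867 g is Ti.
So Ti makes up 47.867/196.025 = 0.2442 of the mass, i.e. 24.42%.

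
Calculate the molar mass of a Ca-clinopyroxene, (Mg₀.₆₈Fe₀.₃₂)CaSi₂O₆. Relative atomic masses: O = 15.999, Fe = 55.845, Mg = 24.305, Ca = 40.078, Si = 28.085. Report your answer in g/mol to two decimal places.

M = 0.68·24.305 + 0.32·55.845 + 1·40.078 + 2·28.085 + 6·15.999

226.64 g/mol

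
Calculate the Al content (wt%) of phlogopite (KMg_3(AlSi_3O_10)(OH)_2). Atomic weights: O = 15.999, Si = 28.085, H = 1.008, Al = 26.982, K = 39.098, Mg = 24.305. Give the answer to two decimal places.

Molar mass of KMg_3(AlSi_3O_10)(OH)_2: 1·39.098 + 3·24.305 + 1·26.982 + 3·28.085 + 12·15.999 + 2·1.008 = 417.254 g/mol.
Mass of Al per formula unit: 1 × 26.982 = 26.982 g.
Weight fraction Al = 26.982 / 417.254 = 0.0647.

6.47 wt%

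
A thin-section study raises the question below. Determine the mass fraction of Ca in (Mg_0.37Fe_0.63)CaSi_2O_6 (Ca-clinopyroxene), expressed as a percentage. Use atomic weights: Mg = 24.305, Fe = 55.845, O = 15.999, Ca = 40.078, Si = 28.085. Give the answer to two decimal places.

16.95 mass %

Formula mass = 0.37·24.305 + 0.63·55.845 + 1·40.078 + 2·28.085 + 6·15.999 = 236.417 g/mol, of which 40.078 g is Ca.
So Ca makes up 40.078/236.417 = 0.1695 of the mass, i.e. 16.95%.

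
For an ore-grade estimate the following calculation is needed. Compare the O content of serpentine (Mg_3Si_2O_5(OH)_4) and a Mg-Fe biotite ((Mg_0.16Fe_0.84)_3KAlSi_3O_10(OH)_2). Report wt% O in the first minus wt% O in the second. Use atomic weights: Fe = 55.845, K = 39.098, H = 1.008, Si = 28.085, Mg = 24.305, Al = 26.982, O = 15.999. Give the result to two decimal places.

13.31 percentage points

M(Mg_3Si_2O_5(OH)_4) = 277.108 g/mol, so wt% O = 143.991/277.108 × 100 = 51.96%.
M((Mg_0.16Fe_0.84)_3KAlSi_3O_10(OH)_2) = 496.735 g/mol, so wt% O = 191.988/496.735 × 100 = 38.65%.
51.96 − 38.65 = 13.31 pp.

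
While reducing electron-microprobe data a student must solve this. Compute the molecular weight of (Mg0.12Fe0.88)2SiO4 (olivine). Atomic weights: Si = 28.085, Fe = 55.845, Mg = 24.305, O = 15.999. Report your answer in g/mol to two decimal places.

196.20 g/mol

M = 0.24×24.305 + 1.76×55.845 + 1×28.085 + 4×15.999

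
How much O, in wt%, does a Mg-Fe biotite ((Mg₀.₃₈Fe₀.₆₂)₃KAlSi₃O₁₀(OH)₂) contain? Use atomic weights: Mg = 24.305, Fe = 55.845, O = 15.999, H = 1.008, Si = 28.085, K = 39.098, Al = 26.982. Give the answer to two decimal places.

40.34 wt%

Molar mass of (Mg₀.₃₈Fe₀.₆₂)₃KAlSi₃O₁₀(OH)₂: 1.14*24.305 + 1.86*55.845 + 1*39.098 + 1*26.982 + 3*28.085 + 12*15.999 + 2*1.008 = 475.918 g/mol.
Mass of O per formula unit: 12 × 15.999 = 191.988 g.
Weight fraction O = 191.988 / 475.918 = 0.4034.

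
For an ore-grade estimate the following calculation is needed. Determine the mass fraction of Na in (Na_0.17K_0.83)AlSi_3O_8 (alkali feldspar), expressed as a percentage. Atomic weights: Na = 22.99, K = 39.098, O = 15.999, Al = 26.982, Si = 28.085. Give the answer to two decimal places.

1.42 mass %

Molar mass of (Na_0.17K_0.83)AlSi_3O_8: 0.17*22.99 + 0.83*39.098 + 1*26.982 + 3*28.085 + 8*15.999 = 275.589 g/mol.
Mass of Na per formula unit: 0.17 × 22.99 = 3.908 g.
Weight fraction Na = 3.908 / 275.589 = 0.0142.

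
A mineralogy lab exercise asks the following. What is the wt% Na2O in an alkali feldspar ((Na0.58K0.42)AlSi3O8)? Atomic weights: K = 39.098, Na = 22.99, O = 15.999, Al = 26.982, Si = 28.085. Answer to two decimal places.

6.68 wt%

Molar mass of (Na0.58K0.42)AlSi3O8 = 0.58*22.99 + 0.42*39.098 + 1*26.982 + 3*28.085 + 8*15.999 = 268.984 g/mol.
Each formula unit contains 0.58 Na, equivalent to 0.58/2 = 0.2900 mol Na2O.
M(Na2O) = 2×22.99 + 1×15.999 = 61.979 g/mol.
Mass of Na2O per formula unit = 0.2900 × 61.979 = 17.974 g.
Na2O wt% = 17.974 / 268.984 × 100 = 6.68%.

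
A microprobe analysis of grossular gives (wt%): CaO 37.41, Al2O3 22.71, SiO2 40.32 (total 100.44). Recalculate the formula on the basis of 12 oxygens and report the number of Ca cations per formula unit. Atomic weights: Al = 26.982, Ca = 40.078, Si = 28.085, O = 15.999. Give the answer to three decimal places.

37.41 wt% CaO ÷ 56.077 g/mol = 0.66712 mol, giving 0.66712 Ca and 0.66712 O.
22.71 wt% Al2O3 ÷ 101.961 g/mol = 0.22273 mol, giving 0.44546 Al and 0.66819 O.
40.32 wt% SiO2 ÷ 60.083 g/mol = 0.67107 mol, giving 0.67107 Si and 1.34214 O.
Oxygen sums to 2.67745; scaling by 12/2.67745 = 4.48188 puts the formula on 12 O.
Ca: 0.66712 × 4.48188 = 2.990 atoms per formula unit.

2.990 Ca apfu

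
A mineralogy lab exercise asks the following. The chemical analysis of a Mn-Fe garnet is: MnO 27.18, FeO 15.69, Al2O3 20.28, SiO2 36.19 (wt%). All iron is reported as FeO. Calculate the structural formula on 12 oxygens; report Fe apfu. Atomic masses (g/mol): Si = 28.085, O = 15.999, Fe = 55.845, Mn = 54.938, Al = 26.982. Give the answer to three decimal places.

MnO (M=70.937): mol = 0.38316; Mn = 0.38316, O = 0.38316.
FeO (M=71.844): mol = 0.21839; Fe = 0.21839, O = 0.21839.
Al2O3 (M=101.961): mol = 0.19890; Al = 0.39780, O = 0.59670.
SiO2 (M=60.083): mol = 0.60233; Si = 0.60233, O = 1.20466.
ΣO = 2.40291; factor = 12/ΣO = 4.99394.
Fe apfu = 0.21839 × 4.99394 = 1.091.

1.091 Fe apfu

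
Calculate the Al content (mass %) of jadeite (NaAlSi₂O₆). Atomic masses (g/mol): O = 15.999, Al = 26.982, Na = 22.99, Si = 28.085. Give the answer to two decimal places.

13.35 mass %

M(NaAlSi₂O₆) = 202.136 g/mol.
Al contributes 1 × 26.982 = 26.982 g per mole.
26.982/202.136 = 0.1335 → 13.35%.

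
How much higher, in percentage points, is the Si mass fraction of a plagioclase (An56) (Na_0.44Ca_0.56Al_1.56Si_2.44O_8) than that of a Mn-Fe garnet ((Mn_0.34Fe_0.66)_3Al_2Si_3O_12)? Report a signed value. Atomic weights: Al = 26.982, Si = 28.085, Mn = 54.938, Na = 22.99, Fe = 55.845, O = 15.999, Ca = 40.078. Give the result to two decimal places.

8.31 percentage points

First mineral: 68.527 g Si in 271.171 g formula = 25.27 wt% Si.
Second mineral: 84.255 g Si in 496.817 g formula = 16.96 wt% Si.
25.27% − 16.96% gives a difference of 8.31 percentage points.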